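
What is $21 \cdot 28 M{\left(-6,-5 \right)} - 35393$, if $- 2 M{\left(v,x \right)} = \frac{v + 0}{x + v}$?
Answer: $- \frac{391087}{11} \approx -35553.0$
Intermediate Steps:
$M{\left(v,x \right)} = - \frac{v}{2 \left(v + x\right)}$ ($M{\left(v,x \right)} = - \frac{\left(v + 0\right) \frac{1}{x + v}}{2} = - \frac{v \frac{1}{v + x}}{2} = - \frac{v}{2 \left(v + x\right)}$)
$21 \cdot 28 M{\left(-6,-5 \right)} - 35393 = 21 \cdot 28 \left(\left(-1\right) \left(-6\right) \frac{1}{2 \left(-6\right) + 2 \left(-5\right)}\right) - 35393 = 588 \left(\left(-1\right) \left(-6\right) \frac{1}{-12 - 10}\right) - 35393 = 588 \left(\left(-1\right) \left(-6\right) \frac{1}{-22}\right) - 35393 = 588 \left(\left(-1\right) \left(-6\right) \left(- \frac{1}{22}\right)\right) - 35393 = 588 \left(- \frac{3}{11}\right) - 35393 = - \frac{1764}{11} - 35393 = - \frac{391087}{11}$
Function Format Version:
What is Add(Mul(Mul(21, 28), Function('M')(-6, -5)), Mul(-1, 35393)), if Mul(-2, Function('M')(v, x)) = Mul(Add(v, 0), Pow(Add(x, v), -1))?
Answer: Rational(-391087, 11) ≈ -35553.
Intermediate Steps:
Function('M')(v, x) = Mul(Rational(-1, 2), v, Pow(Add(v, x), -1)) (Function('M')(v, x) = Mul(Rational(-1, 2), Mul(Add(v, 0), Pow(Add(x, v), -1))) = Mul(Rational(-1, 2), Mul(v, Pow(Add(v, x), -1))) = Mul(Rational(-1, 2), v, Pow(Add(v, x), -1)))
Add(Mul(Mul(21, 28), Function('M')(-6, -5)), Mul(-1, 35393)) = Add(Mul(Mul(21, 28), Mul(-1, -6, Pow(Add(Mul(2, -6), Mul(2, -5)), -1))), Mul(-1, 35393)) = Add(Mul(588, Mul(-1, -6, Pow(Add(-12, -10), -1))), -35393) = Add(Mul(588, Mul(-1, -6, Pow(-22, -1))), -35393) = Add(Mul(588, Mul(-1, -6, Rational(-1, 22))), -35393) = Add(Mul(588, Rational(-3, 11)), -35393) = Add(Rational(-1764, 11), -35393) = Rational(-391087, 11)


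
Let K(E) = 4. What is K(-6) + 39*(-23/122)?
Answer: -409/122 ≈ -3.3525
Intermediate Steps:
K(-6) + 39*(-23/122) = 4 + 39*(-23/122) = 4 - 897/122 = -409/122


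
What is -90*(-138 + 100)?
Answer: 3420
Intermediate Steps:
-90*(-138 + 100) = -90*(-38) = 3420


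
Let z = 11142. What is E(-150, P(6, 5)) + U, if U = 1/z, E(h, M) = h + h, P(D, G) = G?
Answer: -3342599/11142 ≈ -300.00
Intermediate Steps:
E(h, M) = 2*h
U = 1/11142 ≈ 8.9751e-5
E(-150, P(6, 5)) + U = 2*(-150) + 1/11142 = -300 + 1/11142 = -3342599/11142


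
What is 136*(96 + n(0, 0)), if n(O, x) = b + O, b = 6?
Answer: 13872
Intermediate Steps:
n(O, x) = 6 + O
136*(96 + n(0, 0)) = 136*(96 + (6 + 0)) = 136*(96 + 6) = 136*102 = 13872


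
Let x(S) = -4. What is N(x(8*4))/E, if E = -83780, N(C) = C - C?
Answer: 0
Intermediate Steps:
N(C) = 0
N(x(8*4))/E = 0/(-83780) = 0*(-1/83780) = 0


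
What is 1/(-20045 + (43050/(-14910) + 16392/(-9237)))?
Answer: -218609/4383036544 ≈ -4.9876e-5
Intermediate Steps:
1/(-20045 + (43050/(-14910) + 16392/(-9237))) = 1/(-20045 + (43050*(-1/14910) + 16392*(-1/9237))) = 1/(-20045 + (-205/71 - 5464/3079)) = 1/(-20045 - 1019139/218609) = 1/(-4383036544/218609) = -218609/4383036544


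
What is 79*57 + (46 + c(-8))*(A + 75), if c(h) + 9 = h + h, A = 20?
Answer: 6498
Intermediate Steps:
c(h) = -9 + 2*h (c(h) = -9 + (h + h) = -9 + 2*h)
79*57 + (46 + c(-8))*(A + 75) = 79*57 + (46 + (-9 + 2*(-8)))*(20 + 75) = 4503 + (46 + (-9 - 16))*95 = 4503 + (46 - 25)*95 = 4503 + 21*95 = 4503 + 1995 = 6498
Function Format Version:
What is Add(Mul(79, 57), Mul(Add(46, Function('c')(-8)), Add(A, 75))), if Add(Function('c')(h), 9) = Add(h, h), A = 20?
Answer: 6498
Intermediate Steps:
Function('c')(h) = Add(-9, Mul(2, h)) (Function('c')(h) = Add(-9, Add(h, h)) = Add(-9, Mul(2, h)))
Add(Mul(79, 57), Mul(Add(46, Function('c')(-8)), Add(A, 75))) = Add(Mul(79, 57), Mul(Add(46, Add(-9, Mul(2, -8))), Add(20, 75))) = Add(4503, Mul(Add(46, Add(-9, -16)), 95)) = Add(4503, Mul(Add(46, -25), 95)) = Add(4503, Mul(21, 95)) = Add(4503, 1995) = 6498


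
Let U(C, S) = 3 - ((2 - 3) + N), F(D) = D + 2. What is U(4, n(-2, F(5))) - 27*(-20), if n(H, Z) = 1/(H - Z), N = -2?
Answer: 546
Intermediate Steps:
F(D) = 2 + D
U(C, S) = 6 (U(C, S) = 3 - ((2 - 3) - 2) = 3 - (-1 - 2) = 3 - 1*(-3) = 3 + 3 = 6)
U(4, n(-2, F(5))) - 27*(-20) = 6 - 27*(-20) = 6 + 540 = 546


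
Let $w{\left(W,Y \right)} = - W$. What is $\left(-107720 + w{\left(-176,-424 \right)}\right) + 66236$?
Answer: $-41308$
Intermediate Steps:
$\left(-107720 + w{\left(-176,-424 \right)}\right) + 66236 = \left(-107720 - -176\right) + 66236 = \left(-107720 + 176\right) + 66236 = -107544 + 66236 = -41308$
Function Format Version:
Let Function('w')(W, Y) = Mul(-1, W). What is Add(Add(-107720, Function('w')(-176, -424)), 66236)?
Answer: -41308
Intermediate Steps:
Add(Add(-107720, Function('w')(-176, -424)), 66236) = Add(Add(-107720, Mul(-1, -176)), 66236) = Add(Add(-107720, 176), 66236) = Add(-107544, 66236) = -41308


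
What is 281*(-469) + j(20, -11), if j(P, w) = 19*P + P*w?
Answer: -131629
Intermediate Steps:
281*(-469) + j(20, -11) = 281*(-469) + 20*(19 - 11) = -131789 + 20*8 = -131789 + 160 = -131629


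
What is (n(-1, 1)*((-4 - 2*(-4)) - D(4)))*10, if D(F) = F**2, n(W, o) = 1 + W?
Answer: 0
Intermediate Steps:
(n(-1, 1)*((-4 - 2*(-4)) - D(4)))*10 = ((1 - 1)*((-4 - 2*(-4)) - 1*4**2))*10 = (0*((-4 + 8) - 1*16))*10 = (0*(4 - 16))*10 = (0*(-12))*10 = 0*10 = 0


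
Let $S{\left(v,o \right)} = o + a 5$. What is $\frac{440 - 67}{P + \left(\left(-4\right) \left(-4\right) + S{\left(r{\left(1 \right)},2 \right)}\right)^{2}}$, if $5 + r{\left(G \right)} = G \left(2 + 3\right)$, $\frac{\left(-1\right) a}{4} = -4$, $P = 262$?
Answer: $\frac{373}{9866} \approx 0.037807$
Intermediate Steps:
$a = 16$ ($a = \left(-4\right) \left(-4\right) = 16$)
$r{\left(G \right)} = -5 + 5 G$ ($r{\left(G \right)} = -5 + G \left(2 + 3\right) = -5 + G 5 = -5 + 5 G$)
$S{\left(v,o \right)} = 80 + o$ ($S{\left(v,o \right)} = o + 16 \cdot 5 = o + 80 = 80 + o$)
$\frac{440 - 67}{P + \left(\left(-4\right) \left(-4\right) + S{\left(r{\left(1 \right)},2 \right)}\right)^{2}} = \frac{440 - 67}{262 + \left(\left(-4\right) \left(-4\right) + \left(80 + 2\right)\right)^{2}} = \frac{373}{262 + \left(16 + 82\right)^{2}} = \frac{373}{262 + 98^{2}} = \frac{373}{262 + 9604} = \frac{373}{9866}$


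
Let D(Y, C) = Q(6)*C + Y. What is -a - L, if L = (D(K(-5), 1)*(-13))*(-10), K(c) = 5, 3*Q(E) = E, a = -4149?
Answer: 3239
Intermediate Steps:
Q(E) = E/3
D(Y, C) = Y + 2*C (D(Y, C) = ((⅓)*6)*C + Y = 2*C + Y = Y + 2*C)
L = 910 (L = ((5 + 2*1)*(-13))*(-10) = ((5 + 2)*(-13))*(-10) = (7*(-13))*(-10) = -91*(-10) = 910)
-a - L = -1*(-4149) - 1*910 = 4149 - 910 = 3239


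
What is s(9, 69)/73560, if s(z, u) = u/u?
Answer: 1/73560 ≈ 1.3594e-5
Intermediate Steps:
s(z, u) = 1
s(9, 69)/73560 = 1/73560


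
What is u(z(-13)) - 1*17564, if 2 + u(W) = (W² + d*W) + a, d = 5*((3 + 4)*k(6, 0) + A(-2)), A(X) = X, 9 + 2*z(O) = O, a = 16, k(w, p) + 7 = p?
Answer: -14624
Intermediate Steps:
k(w, p) = -7 + p
z(O) = -9/2 + O/2
d = -255 (d = 5*((3 + 4)*(-7 + 0) - 2) = 5*(7*(-7) - 2) = 5*(-49 - 2) = 5*(-51) = -255)
u(W) = 14 + W² - 255*W (u(W) = -2 + ((W² - 255*W) + 16) = -2 + (16 + W² - 255*W) = 14 + W² - 255*W)
u(z(-13)) - 1*17564 = (14 + (-9/2 + (½)*(-13))² - 255*(-9/2 + (½)*(-13))) - 1*17564 = (14 + (-9/2 - 13/2)² - 255*(-9/2 - 13/2)) - 17564 = (14 + (-11)² - 255*(-11)) - 17564 = (14 + 121 + 2805) - 17564 = 2940 - 17564 = -14624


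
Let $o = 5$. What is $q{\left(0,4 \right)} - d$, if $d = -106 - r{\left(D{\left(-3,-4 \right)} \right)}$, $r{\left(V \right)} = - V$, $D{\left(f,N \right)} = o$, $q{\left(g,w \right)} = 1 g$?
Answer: $101$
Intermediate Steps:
$q{\left(g,w \right)} = g$
$D{\left(f,N \right)} = 5$
$d = -101$ ($d = -106 - \left(-1\right) 5 = -106 - -5 = -106 + 5 = -101$)
$q{\left(0,4 \right)} - d = 0 - -101 = 0 + 101 = 101$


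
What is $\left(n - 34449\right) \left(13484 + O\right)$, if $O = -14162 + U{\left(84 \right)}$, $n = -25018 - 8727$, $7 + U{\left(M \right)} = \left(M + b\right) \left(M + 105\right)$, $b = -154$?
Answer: $948919510$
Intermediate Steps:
$U{\left(M \right)} = -7 + \left(-154 + M\right) \left(105 + M\right)$ ($U{\left(M \right)} = -7 + \left(M - 154\right) \left(M + 105\right) = -7 + \left(-154 + M\right) \left(105 + M\right)$)
$n = -33745$
$O = -27399$ ($O = -14162 - \left(20293 - 7056\right) = -14162 - 13237 = -27399$)
$\left(n - 34449\right) \left(13484 + O\right) = \left(-33745 - 34449\right) \left(13484 - 27399\right) = \left(-68194\right) \left(-13915\right) = 948919510$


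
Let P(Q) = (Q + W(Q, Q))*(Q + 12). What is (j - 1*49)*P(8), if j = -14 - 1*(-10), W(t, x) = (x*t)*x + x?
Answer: -559680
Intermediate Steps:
W(t, x) = x + t*x**2 (W(t, x) = (t*x)*x + x = t*x**2 + x = x + t*x**2)
P(Q) = (12 + Q)*(Q + Q*(1 + Q**2)) (P(Q) = (Q + Q*(1 + Q*Q))*(Q + 12) = (Q + Q*(1 + Q**2))*(12 + Q) = (12 + Q)*(Q + Q*(1 + Q**2)))
j = -4 (j = -14 + 10 = -4)
(j - 1*49)*P(8) = (-4 - 1*49)*(8*(24 + 8**3 + 2*8 + 12*8**2)) = (-4 - 49)*(8*(24 + 512 + 16 + 12*64)) = -424*(24 + 512 + 16 + 768) = -424*1320 = -53*10560 = -559680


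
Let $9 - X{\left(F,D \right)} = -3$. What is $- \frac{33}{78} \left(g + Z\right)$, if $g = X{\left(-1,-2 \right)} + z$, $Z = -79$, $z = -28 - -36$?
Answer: $\frac{649}{26} \approx 24.962$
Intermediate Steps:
$X{\left(F,D \right)} = 12$ ($X{\left(F,D \right)} = 9 - -3 = 9 + 3 = 12$)
$z = 8$ ($z = -28 + 36 = 8$)
$g = 20$ ($g = 12 + 8 = 20$)
$- \frac{33}{78} \left(g + Z\right) = - \frac{33}{78} \left(20 - 79\right) = \left(-33\right) \frac{1}{78} \left(-59\right) = \left(- \frac{11}{26}\right) \left(-59\right) = \frac{649}{26}$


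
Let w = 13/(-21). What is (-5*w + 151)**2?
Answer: 10471696/441 ≈ 23745.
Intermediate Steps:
w = -13/21 (w = 13*(-1/21) = -13/21 ≈ -0.61905)
(-5*w + 151)**2 = (-5*(-13/21) + 151)**2 = (65/21 + 151)**2 = (3236/21)**2 = 10471696/441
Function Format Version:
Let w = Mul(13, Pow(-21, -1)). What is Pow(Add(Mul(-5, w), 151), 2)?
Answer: Rational(10471696, 441) ≈ 23745.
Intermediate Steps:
w = Rational(-13, 21) (w = Mul(13, Rational(-1, 21)) = Rational(-13, 21) ≈ -0.61905)
Pow(Add(Mul(-5, w), 151), 2) = Pow(Add(Mul(-5, Rational(-13, 21)), 151), 2) = Pow(Add(Rational(65, 21), 151), 2) = Pow(Rational(3236, 21), 2) = Rational(10471696, 441)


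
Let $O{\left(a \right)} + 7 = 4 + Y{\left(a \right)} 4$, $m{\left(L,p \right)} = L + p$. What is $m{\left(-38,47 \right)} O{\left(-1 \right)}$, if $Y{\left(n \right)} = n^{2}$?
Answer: $9$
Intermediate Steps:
$O{\left(a \right)} = -3 + 4 a^{2}$ ($O{\left(a \right)} = -7 + \left(4 + a^{2} \cdot 4\right) = -7 + \left(4 + 4 a^{2}\right) = -3 + 4 a^{2}$)
$m{\left(-38,47 \right)} O{\left(-1 \right)} = \left(-38 + 47\right) \left(-3 + 4 \left(-1\right)^{2}\right) = 9 \left(-3 + 4 \cdot 1\right) = 9 \left(-3 + 4\right) = 9 \cdot 1 = 9$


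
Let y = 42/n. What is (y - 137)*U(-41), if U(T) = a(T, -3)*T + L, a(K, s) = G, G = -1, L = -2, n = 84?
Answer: -10647/2 ≈ -5323.5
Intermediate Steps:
a(K, s) = -1
U(T) = -2 - T (U(T) = -T - 2 = -2 - T)
y = 1/2 (y = 42/84 = 42*(1/84) = 1/2 ≈ 0.50000)
(y - 137)*U(-41) = (1/2 - 137)*(-2 - 1*(-41)) = -273*(-2 + 41)/2 = -273/2*39 = -10647/2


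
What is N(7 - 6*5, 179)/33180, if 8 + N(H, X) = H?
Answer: -31/33180 ≈ -0.00093430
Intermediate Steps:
N(H, X) = -8 + H
N(7 - 6*5, 179)/33180 = (-8 + (7 - 6*5))/33180 = (-8 + (7 - 30))*(1/33180) = (-8 - 23)*(1/33180) = -31*1/33180 = -31/33180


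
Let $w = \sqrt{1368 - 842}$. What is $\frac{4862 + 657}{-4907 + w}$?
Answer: $- \frac{27081733}{24078123} - \frac{5519 \sqrt{526}}{24078123} \approx -1.13$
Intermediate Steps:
$w = \sqrt{526} \approx 22.935$
$\frac{4862 + 657}{-4907 + w} = \frac{4862 + 657}{-4907 + \sqrt{526}} = \frac{5519}{-4907 + \sqrt{526}}$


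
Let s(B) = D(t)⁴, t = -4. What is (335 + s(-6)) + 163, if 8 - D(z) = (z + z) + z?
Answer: 160498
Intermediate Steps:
D(z) = 8 - 3*z (D(z) = 8 - ((z + z) + z) = 8 - (2*z + z) = 8 - 3*z)
s(B) = 160000 (s(B) = (8 - 3*(-4))⁴ = (8 + 12)⁴ = 20⁴ = 160000)
(335 + s(-6)) + 163 = (335 + 160000) + 163 = 160335 + 163 = 160498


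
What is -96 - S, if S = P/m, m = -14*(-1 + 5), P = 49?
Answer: -761/8 ≈ -95.125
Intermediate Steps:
m = -56 (m = -14*4 = -56)
S = -7/8 (S = 49/(-56) = 49*(-1/56) = -7/8 ≈ -0.87500)
-96 - S = -96 - 1*(-7/8) = -96 + 7/8 = -761/8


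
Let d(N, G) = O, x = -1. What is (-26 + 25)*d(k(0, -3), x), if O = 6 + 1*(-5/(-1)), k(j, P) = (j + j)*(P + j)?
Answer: -11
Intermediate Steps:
k(j, P) = 2*j*(P + j) (k(j, P) = (2*j)*(P + j) = 2*j*(P + j))
O = 11 (O = 6 + 1*(-5*(-1)) = 6 + 1*5 = 6 + 5 = 11)
d(N, G) = 11
(-26 + 25)*d(k(0, -3), x) = (-26 + 25)*11 = -1*11 = -11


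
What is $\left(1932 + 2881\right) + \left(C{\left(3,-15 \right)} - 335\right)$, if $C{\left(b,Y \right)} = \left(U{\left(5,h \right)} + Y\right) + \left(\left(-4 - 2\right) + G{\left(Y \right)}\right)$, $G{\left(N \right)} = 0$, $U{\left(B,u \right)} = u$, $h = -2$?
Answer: $4455$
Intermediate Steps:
$C{\left(b,Y \right)} = -8 + Y$ ($C{\left(b,Y \right)} = \left(-2 + Y\right) + \left(\left(-4 - 2\right) + 0\right) = \left(-2 + Y\right) + \left(-6 + 0\right) = \left(-2 + Y\right) - 6 = -8 + Y$)
$\left(1932 + 2881\right) + \left(C{\left(3,-15 \right)} - 335\right) = \left(1932 + 2881\right) - 358 = 4813 - 358 = 4455$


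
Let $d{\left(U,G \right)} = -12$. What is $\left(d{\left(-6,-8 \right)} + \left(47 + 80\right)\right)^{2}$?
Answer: $13225$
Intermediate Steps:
$\left(d{\left(-6,-8 \right)} + \left(47 + 80\right)\right)^{2} = \left(-12 + \left(47 + 80\right)\right)^{2} = \left(-12 + 127\right)^{2} = 115^{2} = 13225$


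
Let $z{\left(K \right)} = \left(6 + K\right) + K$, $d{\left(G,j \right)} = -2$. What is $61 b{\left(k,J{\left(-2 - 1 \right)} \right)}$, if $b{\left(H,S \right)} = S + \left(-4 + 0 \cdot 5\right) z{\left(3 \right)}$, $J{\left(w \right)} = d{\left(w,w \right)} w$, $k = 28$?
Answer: $-2562$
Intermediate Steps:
$J{\left(w \right)} = - 2 w$
$z{\left(K \right)} = 6 + 2 K$
$b{\left(H,S \right)} = -48 + S$ ($b{\left(H,S \right)} = S + \left(-4 + 0 \cdot 5\right) \left(6 + 2 \cdot 3\right) = S + \left(-4 + 0\right) \left(6 + 6\right) = S - 48 = -48 + S$)
$61 b{\left(k,J{\left(-2 - 1 \right)} \right)} = 61 \left(-48 - 2 \left(-2 - 1\right)\right) = 61 \left(-48 - -6\right) = 61 \left(-48 + 6\right) = 61 \left(-42\right) = -2562$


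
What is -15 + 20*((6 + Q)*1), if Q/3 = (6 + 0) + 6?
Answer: 825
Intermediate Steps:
Q = 36 (Q = 3*((6 + 0) + 6) = 3*(6 + 6) = 3*12 = 36)
-15 + 20*((6 + Q)*1) = -15 + 20*((6 + 36)*1) = -15 + 20*(42*1) = -15 + 20*42 = -15 + 840 = 825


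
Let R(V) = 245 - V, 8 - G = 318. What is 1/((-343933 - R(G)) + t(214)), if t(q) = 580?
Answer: -1/343908 ≈ -2.9078e-6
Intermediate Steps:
G = -310 (G = 8 - 1*318 = 8 - 318 = -310)
1/((-343933 - R(G)) + t(214)) = 1/((-343933 - (245 - 1*(-310))) + 580) = 1/((-343933 - (245 + 310)) + 580) = 1/((-343933 - 1*555) + 580) = 1/((-343933 - 555) + 580) = 1/(-344488 + 580) = 1/(-343908) = -1/343908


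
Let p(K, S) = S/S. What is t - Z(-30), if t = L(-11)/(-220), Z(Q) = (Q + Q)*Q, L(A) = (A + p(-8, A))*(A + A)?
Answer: -1801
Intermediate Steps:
p(K, S) = 1
L(A) = 2*A*(1 + A) (L(A) = (A + 1)*(A + A) = (1 + A)*(2*A) = 2*A*(1 + A))
Z(Q) = 2*Q**2 (Z(Q) = (2*Q)*Q = 2*Q**2)
t = -1 (t = (2*(-11)*(1 - 11))/(-220) = (2*(-11)*(-10))*(-1/220) = 220*(-1/220) = -1)
t - Z(-30) = -1 - 2*(-30)**2 = -1 - 2*900 = -1 - 1*1800 = -1 - 1800 = -1801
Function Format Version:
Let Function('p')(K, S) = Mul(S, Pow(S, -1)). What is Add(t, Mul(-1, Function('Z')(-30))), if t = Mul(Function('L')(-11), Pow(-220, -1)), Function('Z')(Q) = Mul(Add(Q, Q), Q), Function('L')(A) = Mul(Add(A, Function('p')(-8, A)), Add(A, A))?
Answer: -1801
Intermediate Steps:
Function('p')(K, S) = 1
Function('L')(A) = Mul(2, A, Add(1, A)) (Function('L')(A) = Mul(Add(A, 1), Add(A, A)) = Mul(Add(1, A), Mul(2, A)) = Mul(2, A, Add(1, A)))
Function('Z')(Q) = Mul(2, Pow(Q, 2)) (Function('Z')(Q) = Mul(Mul(2, Q), Q) = Mul(2, Pow(Q, 2)))
t = -1 (t = Mul(Mul(2, -11, Add(1, -11)), Pow(-220, -1)) = Mul(Mul(2, -11, -10), Rational(-1, 220)) = Mul(220, Rational(-1, 220)) = -1)
Add(t, Mul(-1, Function('Z')(-30))) = Add(-1, Mul(-1, Mul(2, Pow(-30, 2)))) = Add(-1, Mul(-1, Mul(2, 900))) = Add(-1, Mul(-1, 1800)) = Add(-1, -1800) = -1801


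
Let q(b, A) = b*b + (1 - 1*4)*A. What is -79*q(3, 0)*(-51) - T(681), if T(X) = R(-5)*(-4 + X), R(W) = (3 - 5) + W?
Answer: 41000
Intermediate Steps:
R(W) = -2 + W
q(b, A) = b² - 3*A (q(b, A) = b² + (1 - 4)*A = b² - 3*A)
T(X) = 28 - 7*X (T(X) = (-2 - 5)*(-4 + X) = -7*(-4 + X) = 28 - 7*X)
-79*q(3, 0)*(-51) - T(681) = -79*(3² - 3*0)*(-51) - (28 - 7*681) = -79*(9 + 0)*(-51) - (28 - 4767) = -79*9*(-51) - 1*(-4739) = -711*(-51) + 4739 = 36261 + 4739 = 41000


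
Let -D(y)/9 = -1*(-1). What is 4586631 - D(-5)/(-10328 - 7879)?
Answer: 9278754512/2023 ≈ 4.5866e+6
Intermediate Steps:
D(y) = -9 (D(y) = -(-9)*(-1) = -9*1 = -9)
4586631 - D(-5)/(-10328 - 7879) = 4586631 - (-9)/(-10328 - 7879) = 4586631 - (-9)/(-18207) = 4586631 - (-1)*(-9)/18207 = 4586631 - 1*1/2023 = 4586631 - 1/2023 = 9278754512/2023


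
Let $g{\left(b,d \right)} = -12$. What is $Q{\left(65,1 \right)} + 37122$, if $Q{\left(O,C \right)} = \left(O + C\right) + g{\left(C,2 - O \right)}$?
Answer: $37176$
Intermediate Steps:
$Q{\left(O,C \right)} = -12 + C + O$ ($Q{\left(O,C \right)} = \left(O + C\right) - 12 = \left(C + O\right) - 12 = -12 + C + O$)
$Q{\left(65,1 \right)} + 37122 = \left(-12 + 1 + 65\right) + 37122 = 54 + 37122 = 37176$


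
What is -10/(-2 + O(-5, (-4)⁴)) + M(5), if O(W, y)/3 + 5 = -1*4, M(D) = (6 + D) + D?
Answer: 474/29 ≈ 16.345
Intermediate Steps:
M(D) = 6 + 2*D
O(W, y) = -27 (O(W, y) = -15 + 3*(-1*4) = -15 + 3*(-4) = -15 - 12 = -27)
-10/(-2 + O(-5, (-4)⁴)) + M(5) = -10/(-2 - 27) + (6 + 2*5) = -10/(-29) + (6 + 10) = -10*(-1/29) + 16 = 10/29 + 16 = 474/29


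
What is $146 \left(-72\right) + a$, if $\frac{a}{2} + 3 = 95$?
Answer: $-10328$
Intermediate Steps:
$a = 184$ ($a = -6 + 2 \cdot 95 = -6 + 190 = 184$)
$146 \left(-72\right) + a = 146 \left(-72\right) + 184 = -10512 + 184 = -10328$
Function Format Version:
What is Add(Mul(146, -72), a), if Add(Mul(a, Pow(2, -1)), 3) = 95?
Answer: -10328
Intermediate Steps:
a = 184 (a = Add(-6, Mul(2, 95)) = Add(-6, 190) = 184)
Add(Mul(146, -72), a) = Add(Mul(146, -72), 184) = Add(-10512, 184) = -10328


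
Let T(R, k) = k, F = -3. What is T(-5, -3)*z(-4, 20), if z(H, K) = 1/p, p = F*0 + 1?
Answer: -3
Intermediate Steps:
p = 1 (p = -3*0 + 1 = 0 + 1 = 1)
z(H, K) = 1 (z(H, K) = 1/1 = 1)
T(-5, -3)*z(-4, 20) = -3*1 = -3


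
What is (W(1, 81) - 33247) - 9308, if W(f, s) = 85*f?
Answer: -42470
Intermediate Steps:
(W(1, 81) - 33247) - 9308 = (85*1 - 33247) - 9308 = (85 - 33247) - 9308 = -33162 - 9308 = -42470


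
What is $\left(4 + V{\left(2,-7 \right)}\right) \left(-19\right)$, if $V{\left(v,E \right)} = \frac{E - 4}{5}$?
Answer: $- \frac{171}{5} \approx -34.2$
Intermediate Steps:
$V{\left(v,E \right)} = - \frac{4}{5} + \frac{E}{5}$ ($V{\left(v,E \right)} = \left(-4 + E\right) \frac{1}{5} = - \frac{4}{5} + \frac{E}{5}$)
$\left(4 + V{\left(2,-7 \right)}\right) \left(-19\right) = \left(4 + \left(- \frac{4}{5} + \frac{1}{5} \left(-7\right)\right)\right) \left(-19\right) = \left(4 - \frac{11}{5}\right) \left(-19\right) = \frac{9}{5} \left(-19\right) = - \frac{171}{5}$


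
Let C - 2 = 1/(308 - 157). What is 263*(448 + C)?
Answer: 17871113/151 ≈ 1.1835e+5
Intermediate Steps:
C = 303/151 (C = 2 + 1/(308 - 157) = 2 + 1/151 = 303/151 ≈ 2.0066)
263*(448 + C) = 263*(448 + 303/151) = 263*(67951/151) = 17871113/151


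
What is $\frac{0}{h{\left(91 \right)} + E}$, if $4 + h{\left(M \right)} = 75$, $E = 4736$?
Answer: $0$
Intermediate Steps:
$h{\left(M \right)} = 71$ ($h{\left(M \right)} = -4 + 75 = 71$)
$\frac{0}{h{\left(91 \right)} + E} = \frac{0}{71 + 4736} = \frac{0}{4807} = 0 \cdot \frac{1}{4807} = 0$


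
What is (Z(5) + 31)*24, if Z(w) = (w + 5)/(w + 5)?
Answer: 768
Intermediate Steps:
Z(w) = 1 (Z(w) = (5 + w)/(5 + w) = 1)
(Z(5) + 31)*24 = (1 + 31)*24 = 32*24 = 768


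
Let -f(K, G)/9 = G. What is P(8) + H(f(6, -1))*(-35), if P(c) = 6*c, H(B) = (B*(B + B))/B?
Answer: -582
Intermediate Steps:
f(K, G) = -9*G
H(B) = 2*B (H(B) = (B*(2*B))/B = (2*B²)/B = 2*B)
P(8) + H(f(6, -1))*(-35) = 6*8 + (2*(-9*(-1)))*(-35) = 48 + (2*9)*(-35) = 48 + 18*(-35) = 48 - 630 = -582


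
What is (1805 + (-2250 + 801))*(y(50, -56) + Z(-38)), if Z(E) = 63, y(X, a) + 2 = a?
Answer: 1780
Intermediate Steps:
y(X, a) = -2 + a
(1805 + (-2250 + 801))*(y(50, -56) + Z(-38)) = (1805 + (-2250 + 801))*((-2 - 56) + 63) = (1805 - 1449)*(-58 + 63) = 356*5 = 1780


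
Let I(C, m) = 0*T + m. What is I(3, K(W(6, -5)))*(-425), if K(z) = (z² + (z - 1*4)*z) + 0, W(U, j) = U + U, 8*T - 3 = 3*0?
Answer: -102000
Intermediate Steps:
T = 3/8 (T = 3/8 + (3*0)/8 = 3/8 + (⅛)*0 = 3/8 + 0 = 3/8 ≈ 0.37500)
W(U, j) = 2*U
K(z) = z² + z*(-4 + z) (K(z) = (z² + (z - 4)*z) + 0 = (z² + (-4 + z)*z) + 0 = (z² + z*(-4 + z)) + 0 = z² + z*(-4 + z))
I(C, m) = m (I(C, m) = 0*(3/8) + m = 0 + m = m)
I(3, K(W(6, -5)))*(-425) = (2*(2*6)*(-2 + 2*6))*(-425) = (2*12*(-2 + 12))*(-425) = (2*12*10)*(-425) = 240*(-425) = -102000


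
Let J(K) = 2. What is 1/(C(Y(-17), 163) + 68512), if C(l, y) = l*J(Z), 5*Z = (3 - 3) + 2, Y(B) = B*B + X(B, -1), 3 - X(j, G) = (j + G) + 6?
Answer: 1/69120 ≈ 1.4468e-5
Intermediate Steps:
X(j, G) = -3 - G - j (X(j, G) = 3 - ((j + G) + 6) = 3 - ((G + j) + 6) = 3 - (6 + G + j) = 3 + (-6 - G - j) = -3 - G - j)
Y(B) = -2 + B² - B (Y(B) = B*B + (-3 - 1*(-1) - B) = B² + (-3 + 1 - B) = B² + (-2 - B) = -2 + B² - B)
Z = ⅖ (Z = ((3 - 3) + 2)/5 = (0 + 2)/5 = (⅕)*2 = ⅖ ≈ 0.40000)
C(l, y) = 2*l (C(l, y) = l*2 = 2*l)
1/(C(Y(-17), 163) + 68512) = 1/(2*(-2 + (-17)² - 1*(-17)) + 68512) = 1/(2*(-2 + 289 + 17) + 68512) = 1/(2*304 + 68512) = 1/(608 + 68512) = 1/69120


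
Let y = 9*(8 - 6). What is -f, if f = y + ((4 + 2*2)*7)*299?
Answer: -16762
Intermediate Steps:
y = 18 (y = 9*2 = 18)
f = 16762 (f = 18 + ((4 + 2*2)*7)*299 = 18 + ((4 + 4)*7)*299 = 18 + (8*7)*299 = 18 + 56*299 = 18 + 16744 = 16762)
-f = -1*16762 = -16762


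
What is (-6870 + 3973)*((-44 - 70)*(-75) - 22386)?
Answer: 40082892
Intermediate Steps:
(-6870 + 3973)*((-44 - 70)*(-75) - 22386) = -2897*(-114*(-75) - 22386) = -2897*(8550 - 22386) = -2897*(-13836) = 40082892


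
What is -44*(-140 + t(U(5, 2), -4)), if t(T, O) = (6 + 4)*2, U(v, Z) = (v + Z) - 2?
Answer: 5280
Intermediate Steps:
U(v, Z) = -2 + Z + v (U(v, Z) = (Z + v) - 2 = -2 + Z + v)
t(T, O) = 20 (t(T, O) = 10*2 = 20)
-44*(-140 + t(U(5, 2), -4)) = -44*(-140 + 20) = -44*(-120) = 5280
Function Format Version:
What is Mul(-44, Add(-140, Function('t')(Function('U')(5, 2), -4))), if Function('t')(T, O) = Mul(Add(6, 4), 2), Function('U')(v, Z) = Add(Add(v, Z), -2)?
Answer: 5280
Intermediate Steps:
Function('U')(v, Z) = Add(-2, Z, v) (Function('U')(v, Z) = Add(Add(Z, v), -2) = Add(-2, Z, v))
Function('t')(T, O) = 20 (Function('t')(T, O) = Mul(10, 2) = 20)
Mul(-44, Add(-140, Function('t')(Function('U')(5, 2), -4))) = Mul(-44, Add(-140, 20)) = Mul(-44, -120) = 5280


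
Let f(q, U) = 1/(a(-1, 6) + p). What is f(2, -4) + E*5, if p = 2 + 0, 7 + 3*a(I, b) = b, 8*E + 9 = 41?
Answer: 103/5 ≈ 20.600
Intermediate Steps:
E = 4 (E = -9/8 + (⅛)*41 = -9/8 + 41/8 = 4)
a(I, b) = -7/3 + b/3
p = 2
f(q, U) = ⅗ (f(q, U) = 1/((-7/3 + (⅓)*6) + 2) = 1/((-7/3 + 2) + 2) = 1/(-⅓ + 2) = 1/(5/3) = ⅗)
f(2, -4) + E*5 = ⅗ + 4*5 = ⅗ + 20 = 103/5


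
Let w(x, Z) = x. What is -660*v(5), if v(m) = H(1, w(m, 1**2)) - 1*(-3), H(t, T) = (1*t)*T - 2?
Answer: -3960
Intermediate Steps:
H(t, T) = -2 + T*t (H(t, T) = t*T - 2 = T*t - 2 = -2 + T*t)
v(m) = 1 + m (v(m) = (-2 + m*1) - 1*(-3) = (-2 + m) + 3 = 1 + m)
-660*v(5) = -660*(1 + 5) = -660*6 = -60*66 = -3960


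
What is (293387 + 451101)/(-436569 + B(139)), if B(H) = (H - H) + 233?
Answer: -93061/54542 ≈ -1.7062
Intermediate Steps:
B(H) = 233 (B(H) = 0 + 233 = 233)
(293387 + 451101)/(-436569 + B(139)) = (293387 + 451101)/(-436569 + 233) = 744488/(-436336) = 744488*(-1/436336) = -93061/54542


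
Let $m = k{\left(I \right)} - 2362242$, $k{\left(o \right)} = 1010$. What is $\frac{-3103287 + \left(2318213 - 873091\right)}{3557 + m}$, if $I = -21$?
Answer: $\frac{331633}{471535} \approx 0.70331$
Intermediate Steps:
$m = -2361232$ ($m = 1010 - 2362242 = -2361232$)
$\frac{-3103287 + \left(2318213 - 873091\right)}{3557 + m} = \frac{-3103287 + \left(2318213 - 873091\right)}{3557 - 2361232} = \frac{-3103287 + \left(2318213 - 873091\right)}{-2357675} = \left(-3103287 + 1445122\right) \left(- \frac{1}{2357675}\right) = \left(-1658165\right) \left(- \frac{1}{2357675}\right) = \frac{331633}{471535}$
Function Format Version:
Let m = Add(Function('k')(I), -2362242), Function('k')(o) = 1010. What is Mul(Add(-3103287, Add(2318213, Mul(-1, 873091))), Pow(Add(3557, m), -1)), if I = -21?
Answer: Rational(331633, 471535) ≈ 0.70331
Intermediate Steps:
m = -2361232 (m = Add(1010, -2362242) = -2361232)
Mul(Add(-3103287, Add(2318213, Mul(-1, 873091))), Pow(Add(3557, m), -1)) = Mul(Add(-3103287, Add(2318213, Mul(-1, 873091))), Pow(Add(3557, -2361232), -1)) = Mul(Add(-3103287, Add(2318213, -873091)), Pow(-2357675, -1)) = Mul(Add(-3103287, 1445122), Rational(-1, 2357675)) = Mul(-1658165, Rational(-1, 2357675)) = Rational(331633, 471535)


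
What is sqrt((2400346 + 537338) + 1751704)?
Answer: 2*sqrt(1172347) ≈ 2165.5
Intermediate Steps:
sqrt((2400346 + 537338) + 1751704) = sqrt(2937684 + 1751704) = sqrt(4689388) = 2*sqrt(1172347)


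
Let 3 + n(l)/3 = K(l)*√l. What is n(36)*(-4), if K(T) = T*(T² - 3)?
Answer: -3351420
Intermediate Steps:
K(T) = T*(-3 + T²)
n(l) = -9 + 3*l^(3/2)*(-3 + l²) (n(l) = -9 + 3*((l*(-3 + l²))*√l) = -9 + 3*(l^(3/2)*(-3 + l²)) = -9 + 3*l^(3/2)*(-3 + l²))
n(36)*(-4) = (-9 + 3*36^(3/2)*(-3 + 36²))*(-4) = (-9 + 3*216*(-3 + 1296))*(-4) = (-9 + 3*216*1293)*(-4) = (-9 + 837864)*(-4) = 837855*(-4) = -3351420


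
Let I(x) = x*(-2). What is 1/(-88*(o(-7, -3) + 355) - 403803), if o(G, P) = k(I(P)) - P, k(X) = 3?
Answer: -1/435571 ≈ -2.2958e-6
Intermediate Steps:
I(x) = -2*x
o(G, P) = 3 - P
1/(-88*(o(-7, -3) + 355) - 403803) = 1/(-88*((3 - 1*(-3)) + 355) - 403803) = 1/(-88*((3 + 3) + 355) - 403803) = 1/(-88*(6 + 355) - 403803) = 1/(-88*361 - 403803) = 1/(-31768 - 403803) = 1/(-435571) = -1/435571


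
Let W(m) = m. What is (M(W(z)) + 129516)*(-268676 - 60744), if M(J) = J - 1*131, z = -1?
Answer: -42621677280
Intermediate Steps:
M(J) = -131 + J (M(J) = J - 131 = -131 + J)
(M(W(z)) + 129516)*(-268676 - 60744) = ((-131 - 1) + 129516)*(-268676 - 60744) = (-132 + 129516)*(-329420) = 129384*(-329420) = -42621677280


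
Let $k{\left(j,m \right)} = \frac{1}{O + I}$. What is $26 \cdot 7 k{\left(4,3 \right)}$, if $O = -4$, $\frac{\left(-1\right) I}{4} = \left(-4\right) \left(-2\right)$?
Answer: $- \frac{91}{18} \approx -5.0556$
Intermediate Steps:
$I = -32$ ($I = - 4 \left(\left(-4\right) \left(-2\right)\right) = \left(-4\right) 8 = -32$)
$k{\left(j,m \right)} = - \frac{1}{36}$ ($k{\left(j,m \right)} = \frac{1}{-4 - 32} = \frac{1}{-36} = - \frac{1}{36}$)
$26 \cdot 7 k{\left(4,3 \right)} = 26 \cdot 7 \left(- \frac{1}{36}\right) = 182 \left(- \frac{1}{36}\right) = - \frac{91}{18}$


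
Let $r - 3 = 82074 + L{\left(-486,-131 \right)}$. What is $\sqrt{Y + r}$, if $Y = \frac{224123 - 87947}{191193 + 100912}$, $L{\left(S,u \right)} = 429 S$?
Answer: $\frac{i \sqrt{10786532594496945}}{292105} \approx 355.55 i$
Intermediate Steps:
$r = -126417$ ($r = 3 + \left(82074 + 429 \left(-486\right)\right) = 3 + \left(82074 - 208494\right) = 3 - 126420 = -126417$)
$Y = \frac{136176}{292105} \approx 0.46619$
$\sqrt{Y + r} = \sqrt{\frac{136176}{292105} - 126417} = \sqrt{- \frac{36926901609}{292105}} = \frac{i \sqrt{10786532594496945}}{292105}$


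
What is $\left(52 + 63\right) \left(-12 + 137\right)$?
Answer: $14375$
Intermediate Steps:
$\left(52 + 63\right) \left(-12 + 137\right) = 115 \cdot 125 = 14375$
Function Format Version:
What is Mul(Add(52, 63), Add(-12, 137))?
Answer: 14375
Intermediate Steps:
Mul(Add(52, 63), Add(-12, 137)) = Mul(115, 125) = 14375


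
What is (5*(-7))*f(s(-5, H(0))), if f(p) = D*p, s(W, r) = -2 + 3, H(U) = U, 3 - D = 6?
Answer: 105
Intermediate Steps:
D = -3 (D = 3 - 1*6 = 3 - 6 = -3)
s(W, r) = 1
f(p) = -3*p
(5*(-7))*f(s(-5, H(0))) = (5*(-7))*(-3*1) = -35*(-3) = 105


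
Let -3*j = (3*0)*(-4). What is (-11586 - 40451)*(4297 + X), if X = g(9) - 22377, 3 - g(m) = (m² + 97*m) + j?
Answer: 990316147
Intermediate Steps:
j = 0 (j = -3*0*(-4)/3 = -0*(-4) = -⅓*0 = 0)
g(m) = 3 - m² - 97*m (g(m) = 3 - ((m² + 97*m) + 0) = 3 - (m² + 97*m) = 3 + (-m² - 97*m) = 3 - m² - 97*m)
X = -23328 (X = (3 - 1*9² - 97*9) - 22377 = (3 - 1*81 - 873) - 22377 = (3 - 81 - 873) - 22377 = -951 - 22377 = -23328)
(-11586 - 40451)*(4297 + X) = (-11586 - 40451)*(4297 - 23328) = -52037*(-19031) = 990316147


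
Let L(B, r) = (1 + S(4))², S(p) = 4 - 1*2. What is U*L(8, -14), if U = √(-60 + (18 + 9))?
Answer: 9*I*√33 ≈ 51.701*I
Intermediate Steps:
S(p) = 2 (S(p) = 4 - 2 = 2)
L(B, r) = 9 (L(B, r) = (1 + 2)² = 3² = 9)
U = I*√33 (U = √(-60 + 27) = √(-33) = I*√33 ≈ 5.7446*I)
U*L(8, -14) = (I*√33)*9 = 9*I*√33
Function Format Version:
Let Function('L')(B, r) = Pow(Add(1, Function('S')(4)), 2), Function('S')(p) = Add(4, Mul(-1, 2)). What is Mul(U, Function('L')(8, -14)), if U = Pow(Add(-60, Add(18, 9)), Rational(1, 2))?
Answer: Mul(9, I, Pow(33, Rational(1, 2))) ≈ Mul(51.701, I)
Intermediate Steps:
Function('S')(p) = 2 (Function('S')(p) = Add(4, -2) = 2)
Function('L')(B, r) = 9 (Function('L')(B, r) = Pow(Add(1, 2), 2) = Pow(3, 2) = 9)
U = Mul(I, Pow(33, Rational(1, 2))) (U = Pow(Add(-60, 27), Rational(1, 2)) = Pow(-33, Rational(1, 2)) = Mul(I, Pow(33, Rational(1, 2))) ≈ Mul(5.7446, I))
Mul(U, Function('L')(8, -14)) = Mul(Mul(I, Pow(33, Rational(1, 2))), 9) = Mul(9, I, Pow(33, Rational(1, 2)))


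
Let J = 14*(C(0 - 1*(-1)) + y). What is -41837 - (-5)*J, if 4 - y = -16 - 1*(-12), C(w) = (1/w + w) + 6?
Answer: -40717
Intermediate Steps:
C(w) = 6 + w + 1/w (C(w) = (1/w + w) + 6 = (w + 1/w) + 6 = 6 + w + 1/w)
y = 8 (y = 4 - (-16 - 1*(-12)) = 4 - (-16 + 12) = 4 - 1*(-4) = 4 + 4 = 8)
J = 224 (J = 14*((6 + (0 - 1*(-1)) + 1/(0 - 1*(-1))) + 8) = 14*((6 + (0 + 1) + 1/(0 + 1)) + 8) = 14*((6 + 1 + 1/1) + 8) = 14*((6 + 1 + 1) + 8) = 14*(8 + 8) = 14*16 = 224)
-41837 - (-5)*J = -41837 - (-5)*224 = -41837 - 1*(-1120) = -41837 + 1120 = -40717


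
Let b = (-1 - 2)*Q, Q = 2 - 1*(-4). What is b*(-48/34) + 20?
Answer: 772/17 ≈ 45.412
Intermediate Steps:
Q = 6 (Q = 2 + 4 = 6)
b = -18 (b = (-1 - 2)*6 = -3*6 = -18)
b*(-48/34) + 20 = -(-864)/34 + 20 = -18*(-24/17) + 20 = 432/17 + 20 = 772/17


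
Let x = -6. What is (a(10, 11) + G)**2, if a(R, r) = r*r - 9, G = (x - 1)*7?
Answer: 3969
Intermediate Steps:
G = -49 (G = (-6 - 1)*7 = -7*7 = -49)
a(R, r) = -9 + r**2 (a(R, r) = r**2 - 9 = -9 + r**2)
(a(10, 11) + G)**2 = ((-9 + 11**2) - 49)**2 = ((-9 + 121) - 49)**2 = (112 - 49)**2 = 63**2 = 3969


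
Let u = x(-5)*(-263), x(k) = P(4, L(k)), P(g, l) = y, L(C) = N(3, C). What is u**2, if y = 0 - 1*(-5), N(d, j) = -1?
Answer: 1729225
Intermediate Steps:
L(C) = -1
y = 5 (y = 0 + 5 = 5)
P(g, l) = 5
x(k) = 5
u = -1315 (u = 5*(-263) = -1315)
u**2 = (-1315)**2 = 1729225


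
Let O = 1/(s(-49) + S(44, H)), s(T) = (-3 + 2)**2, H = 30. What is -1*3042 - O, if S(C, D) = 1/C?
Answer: -136934/45 ≈ -3043.0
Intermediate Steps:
s(T) = 1 (s(T) = (-1)**2 = 1)
O = 44/45 (O = 1/(1 + 1/44) = 1/(45/44) = 44/45 ≈ 0.97778)
-1*3042 - O = -1*3042 - 1*44/45 = -3042 - 44/45 = -136934/45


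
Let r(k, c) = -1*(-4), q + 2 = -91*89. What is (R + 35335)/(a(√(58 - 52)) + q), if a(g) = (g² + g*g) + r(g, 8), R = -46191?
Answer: 10856/8085 ≈ 1.3427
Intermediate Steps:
q = -8101 (q = -2 - 91*89 = -2 - 8099 = -8101)
r(k, c) = 4
a(g) = 4 + 2*g² (a(g) = (g² + g*g) + 4 = (g² + g²) + 4 = 2*g² + 4 = 4 + 2*g²)
(R + 35335)/(a(√(58 - 52)) + q) = (-46191 + 35335)/((4 + 2*(√(58 - 52))²) - 8101) = -10856/((4 + 2*(√6)²) - 8101) = -10856/((4 + 2*6) - 8101) = -10856/((4 + 12) - 8101) = -10856/(16 - 8101) = -10856/(-8085) = -10856*(-1/8085) = 10856/8085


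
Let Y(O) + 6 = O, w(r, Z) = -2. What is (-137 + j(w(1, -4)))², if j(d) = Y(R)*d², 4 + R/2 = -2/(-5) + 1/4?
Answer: 881721/25 ≈ 35269.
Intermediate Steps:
R = -67/10 (R = -8 + 2*(-2/(-5) + 1/4) = -8 + 2*(-2*(-⅕) + 1*(¼)) = -8 + 2*(⅖ + ¼) = -8 + 2*(13/20) = -8 + 13/10 = -67/10 ≈ -6.7000)
Y(O) = -6 + O
j(d) = -127*d²/10 (j(d) = (-6 - 67/10)*d² = -127*d²/10)
(-137 + j(w(1, -4)))² = (-137 - 127/10*(-2)²)² = (-137 - 127/10*4)² = (-137 - 254/5)² = (-939/5)² = 881721/25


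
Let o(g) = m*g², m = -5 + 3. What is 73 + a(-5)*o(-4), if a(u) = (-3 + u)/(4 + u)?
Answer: -183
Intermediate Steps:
m = -2
a(u) = (-3 + u)/(4 + u)
o(g) = -2*g²
73 + a(-5)*o(-4) = 73 + ((-3 - 5)/(4 - 5))*(-2*(-4)²) = 73 + (-8/(-1))*(-2*16) = 73 - 1*(-8)*(-32) = 73 + 8*(-32) = 73 - 256 = -183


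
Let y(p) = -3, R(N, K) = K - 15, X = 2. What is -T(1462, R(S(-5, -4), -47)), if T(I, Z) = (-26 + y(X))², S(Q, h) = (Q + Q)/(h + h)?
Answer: -841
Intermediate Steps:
S(Q, h) = Q/h (S(Q, h) = (2*Q)/((2*h)) = (2*Q)*(1/(2*h)) = Q/h)
R(N, K) = -15 + K
T(I, Z) = 841 (T(I, Z) = (-26 - 3)² = (-29)² = 841)
-T(1462, R(S(-5, -4), -47)) = -1*841 = -841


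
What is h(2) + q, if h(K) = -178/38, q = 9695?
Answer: 184116/19 ≈ 9690.3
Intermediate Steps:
h(K) = -89/19 (h(K) = -178*1/38 = -89/19)
h(2) + q = -89/19 + 9695 = 184116/19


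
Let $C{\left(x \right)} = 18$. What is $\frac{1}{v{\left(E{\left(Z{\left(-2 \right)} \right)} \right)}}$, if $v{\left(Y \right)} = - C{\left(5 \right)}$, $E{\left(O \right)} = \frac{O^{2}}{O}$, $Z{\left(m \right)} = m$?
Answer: $- \frac{1}{18} \approx -0.055556$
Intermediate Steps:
$E{\left(O \right)} = O$
$v{\left(Y \right)} = -18$ ($v{\left(Y \right)} = \left(-1\right) 18 = -18$)
$\frac{1}{v{\left(E{\left(Z{\left(-2 \right)} \right)} \right)}} = \frac{1}{-18} = - \frac{1}{18}$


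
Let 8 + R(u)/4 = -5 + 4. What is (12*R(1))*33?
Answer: -14256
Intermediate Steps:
R(u) = -36 (R(u) = -32 + 4*(-5 + 4) = -32 + 4*(-1) = -32 - 4 = -36)
(12*R(1))*33 = (12*(-36))*33 = -432*33 = -14256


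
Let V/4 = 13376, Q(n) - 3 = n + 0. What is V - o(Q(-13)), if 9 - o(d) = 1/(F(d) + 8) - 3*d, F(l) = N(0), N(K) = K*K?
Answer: 428201/8 ≈ 53525.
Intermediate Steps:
N(K) = K²
F(l) = 0 (F(l) = 0² = 0)
Q(n) = 3 + n (Q(n) = 3 + (n + 0) = 3 + n)
V = 53504 (V = 4*13376 = 53504)
o(d) = 71/8 + 3*d (o(d) = 9 - (1/(0 + 8) - 3*d) = 9 - (1/8 - 3*d) = 9 - (⅛ - 3*d) = 9 + (-⅛ + 3*d) = 71/8 + 3*d)
V - o(Q(-13)) = 53504 - (71/8 + 3*(3 - 13)) = 53504 - (71/8 + 3*(-10)) = 53504 - (71/8 - 30) = 53504 - 1*(-169/8) = 53504 + 169/8 = 428201/8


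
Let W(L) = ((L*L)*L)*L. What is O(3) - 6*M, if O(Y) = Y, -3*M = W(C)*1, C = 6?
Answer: 2595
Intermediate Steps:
W(L) = L⁴ (W(L) = (L²*L)*L = L³*L = L⁴)
M = -432 (M = -6⁴/3 = -432 ≈ -432.00)
O(3) - 6*M = 3 - 6*(-432) = 3 - 1*(-2592) = 3 + 2592 = 2595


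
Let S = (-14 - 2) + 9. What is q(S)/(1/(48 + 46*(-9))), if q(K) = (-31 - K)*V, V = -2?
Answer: -17568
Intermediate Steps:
S = -7 (S = -16 + 9 = -7)
q(K) = 62 + 2*K (q(K) = (-31 - K)*(-2) = 62 + 2*K)
q(S)/(1/(48 + 46*(-9))) = (62 + 2*(-7))/(1/(48 + 46*(-9))) = (62 - 14)/(1/(48 - 414)) = 48/(1/(-366)) = 48/(-1/366) = 48*(-366) = -17568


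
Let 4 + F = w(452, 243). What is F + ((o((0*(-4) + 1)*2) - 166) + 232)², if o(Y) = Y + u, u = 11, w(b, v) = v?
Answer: 6480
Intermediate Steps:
o(Y) = 11 + Y (o(Y) = Y + 11 = 11 + Y)
F = 239 (F = -4 + 243 = 239)
F + ((o((0*(-4) + 1)*2) - 166) + 232)² = 239 + (((11 + (0*(-4) + 1)*2) - 166) + 232)² = 239 + (((11 + (0 + 1)*2) - 166) + 232)² = 239 + (((11 + 1*2) - 166) + 232)² = 239 + (((11 + 2) - 166) + 232)² = 239 + ((13 - 166) + 232)² = 239 + (-153 + 232)² = 239 + 79² = 239 + 6241 = 6480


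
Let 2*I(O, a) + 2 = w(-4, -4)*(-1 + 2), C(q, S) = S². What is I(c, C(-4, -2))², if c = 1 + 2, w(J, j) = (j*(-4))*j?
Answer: 1089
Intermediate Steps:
w(J, j) = -4*j² (w(J, j) = (-4*j)*j = -4*j²)
c = 3
I(O, a) = -33 (I(O, a) = -1 + ((-4*(-4)²)*(-1 + 2))/2 = -1 + (-4*16*1)/2 = -1 + (-64*1)/2 = -1 + (½)*(-64) = -1 - 32 = -33)
I(c, C(-4, -2))² = (-33)² = 1089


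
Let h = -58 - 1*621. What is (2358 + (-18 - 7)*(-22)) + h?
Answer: 2229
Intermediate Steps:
h = -679 (h = -58 - 621 = -679)
(2358 + (-18 - 7)*(-22)) + h = (2358 + (-18 - 7)*(-22)) - 679 = (2358 - 25*(-22)) - 679 = (2358 + 550) - 679 = 2908 - 679 = 2229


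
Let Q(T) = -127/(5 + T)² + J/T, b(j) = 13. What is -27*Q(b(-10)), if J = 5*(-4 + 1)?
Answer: 6511/156 ≈ 41.737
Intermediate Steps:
J = -15 (J = 5*(-3) = -15)
Q(T) = -127/(5 + T)² - 15/T
-27*Q(b(-10)) = -27*(-127/(5 + 13)² - 15/13) = -27*(-127/18² - 15*1/13) = -27*(-127*1/324 - 15/13) = -27*(-127/324 - 15/13) = -27*(-6511/4212) = 6511/156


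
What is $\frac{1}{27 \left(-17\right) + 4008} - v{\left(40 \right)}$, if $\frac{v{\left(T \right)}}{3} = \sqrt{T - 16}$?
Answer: $\frac{1}{3549} - 6 \sqrt{6} \approx -14.697$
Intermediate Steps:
$v{\left(T \right)} = 3 \sqrt{-16 + T}$ ($v{\left(T \right)} = 3 \sqrt{T - 16} = 3 \sqrt{-16 + T}$)
$\frac{1}{27 \left(-17\right) + 4008} - v{\left(40 \right)} = \frac{1}{27 \left(-17\right) + 4008} - 3 \sqrt{-16 + 40} = \frac{1}{-459 + 4008} - 3 \sqrt{24} = \frac{1}{3549} - 3 \cdot 2 \sqrt{6} = \frac{1}{3549} - 6 \sqrt{6}$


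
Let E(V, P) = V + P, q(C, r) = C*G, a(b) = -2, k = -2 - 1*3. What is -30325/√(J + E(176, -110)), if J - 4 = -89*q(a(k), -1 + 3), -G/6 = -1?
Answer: -30325*√1138/1138 ≈ -898.94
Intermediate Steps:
G = 6 (G = -6*(-1) = 6)
k = -5 (k = -2 - 3 = -5)
q(C, r) = 6*C (q(C, r) = C*6 = 6*C)
E(V, P) = P + V
J = 1072 (J = 4 - 534*(-2) = 4 - 89*(-12) = 4 + 1068 = 1072)
-30325/√(J + E(176, -110)) = -30325/√(1072 + (-110 + 176)) = -30325/√(1072 + 66) = -30325*√1138/1138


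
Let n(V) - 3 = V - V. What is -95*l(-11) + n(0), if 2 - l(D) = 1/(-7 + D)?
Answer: -3461/18 ≈ -192.28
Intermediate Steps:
n(V) = 3 (n(V) = 3 + (V - V) = 3 + 0 = 3)
l(D) = 2 - 1/(-7 + D)
-95*l(-11) + n(0) = -95*(-15 + 2*(-11))/(-7 - 11) + 3 = -95*(-15 - 22)/(-18) + 3 = -(-95)*(-37)/18 + 3 = -95*37/18 + 3 = -3515/18 + 3 = -3461/18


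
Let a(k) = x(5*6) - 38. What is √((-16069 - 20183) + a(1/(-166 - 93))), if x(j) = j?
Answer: 14*I*√185 ≈ 190.42*I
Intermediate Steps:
a(k) = -8 (a(k) = 5*6 - 38 = 30 - 38 = -8)
√((-16069 - 20183) + a(1/(-166 - 93))) = √((-16069 - 20183) - 8) = √(-36252 - 8) = √(-36260) = 14*I*√185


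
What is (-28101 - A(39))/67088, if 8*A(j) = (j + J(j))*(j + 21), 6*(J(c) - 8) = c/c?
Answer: -113819/268352 ≈ -0.42414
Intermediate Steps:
J(c) = 49/6 (J(c) = 8 + (c/c)/6 = 8 + (1/6)*1 = 8 + 1/6 = 49/6)
A(j) = (21 + j)*(49/6 + j)/8 (A(j) = ((j + 49/6)*(j + 21))/8 = ((49/6 + j)*(21 + j))/8 = ((21 + j)*(49/6 + j))/8 = (21 + j)*(49/6 + j)/8)
(-28101 - A(39))/67088 = (-28101 - (343/16 + (1/8)*39**2 + (175/48)*39))/67088 = (-28101 - (343/16 + (1/8)*1521 + 2275/16))*(1/67088) = (-28101 - (343/16 + 1521/8 + 2275/16))*(1/67088) = (-28101 - 1*1415/4)*(1/67088) = (-28101 - 1415/4)*(1/67088) = -113819/4*1/67088 = -113819/268352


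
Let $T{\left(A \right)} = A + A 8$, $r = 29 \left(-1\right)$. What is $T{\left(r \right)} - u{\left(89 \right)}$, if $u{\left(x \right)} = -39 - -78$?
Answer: $-300$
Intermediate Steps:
$r = -29$
$T{\left(A \right)} = 9 A$ ($T{\left(A \right)} = A + 8 A = 9 A$)
$u{\left(x \right)} = 39$ ($u{\left(x \right)} = -39 + 78 = 39$)
$T{\left(r \right)} - u{\left(89 \right)} = 9 \left(-29\right) - 39 = -261 - 39 = -300$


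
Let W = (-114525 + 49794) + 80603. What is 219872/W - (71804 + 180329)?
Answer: -125051097/496 ≈ -2.5212e+5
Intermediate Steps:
W = 15872 (W = -64731 + 80603 = 15872)
219872/W - (71804 + 180329) = 219872/15872 - (71804 + 180329) = 219872*(1/15872) - 1*252133 = 6871/496 - 252133 = -125051097/496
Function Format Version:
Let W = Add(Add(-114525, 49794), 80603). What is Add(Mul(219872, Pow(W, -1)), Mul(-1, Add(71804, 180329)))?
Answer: Rational(-125051097, 496) ≈ -2.5212e+5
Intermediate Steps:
W = 15872 (W = Add(-64731, 80603) = 15872)
Add(Mul(219872, Pow(W, -1)), Mul(-1, Add(71804, 180329))) = Add(Mul(219872, Pow(15872, -1)), Mul(-1, Add(71804, 180329))) = Add(Mul(219872, Rational(1, 15872)), Mul(-1, 252133)) = Add(Rational(6871, 496), -252133) = Rational(-125051097, 496)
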